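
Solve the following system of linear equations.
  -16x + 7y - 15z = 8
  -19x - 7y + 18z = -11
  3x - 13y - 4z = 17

Row-reduce the augmented matrix:
R1 ← R1 / (-16).
R2 ← R2 + 19·R1.
R3 ← R3 − 3·R1.
R2 ← R2 / (-245/16).
R1 ← R1 + 7/16·R2.
R3 ← R3 + 187/16·R2.
R3 ← R3 / (-8366/245).
R1 ← R1 + 3/35·R3.
R2 ← R2 + 573/245·R3.
Reading off the reduced rows gives x = 0, y = -1, z = -1.

x = 0, y = -1, z = -1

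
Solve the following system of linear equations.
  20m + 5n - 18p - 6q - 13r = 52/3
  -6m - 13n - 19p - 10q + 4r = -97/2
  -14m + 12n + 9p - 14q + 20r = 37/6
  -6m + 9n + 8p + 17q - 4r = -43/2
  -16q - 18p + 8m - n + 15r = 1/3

Row-reduce the augmented matrix:
R1 ← R1 / (20).
R2 ← R2 + 6·R1.
R3 ← R3 + 14·R1.
R4 ← R4 + 6·R1.
R5 ← R5 − 8·R1.
R2 ← R2 / (-23/2).
R1 ← R1 − 1/4·R2.
R3 ← R3 − 31/2·R2.
R4 ← R4 − 21/2·R2.
R5 ← R5 + 3·R2.
R3 ← R3 / (-4196/115).
R1 ← R1 + 329/230·R3.
R2 ← R2 − 244/115·R3.
R4 ← R4 + 2263/115·R3.
R5 ← R5 + 102/23·R3.
R4 ← R4 / (47875/2098).
R1 ← R1 − 3275/4196·R4.
R2 ← R2 + 1004/1049·R4.
R3 ← R3 − 1961/2098·R4.
R5 ← R5 + 6689/1049·R4.
R5 ← R5 / (717534/47875).
R1 ← R1 + 4671/7660·R5.
R2 ← R2 − 2674/47875·R5.
R3 ← R3 − 25009/95750·R5.
R4 ← R4 + 57737/95750·R5.
Reading off the reduced rows gives m = 8/3, n = 0, p = 5/2, q = -3/2, r = 0.

m = 8/3, n = 0, p = 5/2, q = -3/2, r = 0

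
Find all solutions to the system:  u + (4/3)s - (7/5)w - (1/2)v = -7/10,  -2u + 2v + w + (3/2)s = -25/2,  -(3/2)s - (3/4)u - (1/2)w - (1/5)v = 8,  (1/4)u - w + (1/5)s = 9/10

u = -2, v = -5, w = -2, s = -3

Row-reduce the augmented matrix:
R2 ← R2 + 2·R1.
R3 ← R3 + 3/4·R1.
R4 ← R4 − 1/4·R1.
R1 ← R1 + 1/2·R2.
R3 ← R3 + 23/40·R2.
R4 ← R4 − 1/8·R2.
R3 ← R3 / (-517/200).
R1 ← R1 + 23/10·R3.
R2 ← R2 + 9/5·R3.
R4 ← R4 + 17/40·R3.
R4 ← R4 / (-9987/10340).
R1 ← R1 − 2683/1551·R4.
R2 ← R2 − 4415/1551·R4.
R3 ← R3 + 2275/3102·R4.
Reading off the reduced rows gives u = -2, v = -5, w = -2, s = -3.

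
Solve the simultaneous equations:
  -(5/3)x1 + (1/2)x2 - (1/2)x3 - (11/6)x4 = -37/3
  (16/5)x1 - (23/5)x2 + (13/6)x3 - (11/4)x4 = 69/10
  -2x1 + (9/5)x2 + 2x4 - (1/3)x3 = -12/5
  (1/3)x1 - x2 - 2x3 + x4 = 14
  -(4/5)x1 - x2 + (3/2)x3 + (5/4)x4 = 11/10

no solution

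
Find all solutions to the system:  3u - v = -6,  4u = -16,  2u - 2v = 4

u = -4, v = -6

Row-reduce the augmented matrix:
R1 ← R1 / (3).
R2 ← R2 − 4·R1.
R3 ← R3 − 2·R1.
R2 ← R2 / (4/3).
R1 ← R1 + 1/3·R2.
R3 ← R3 + 4/3·R2.
R3 reduces to 0 = 0, so the extra equation is consistent.
Reading off the reduced rows gives u = -4, v = -6.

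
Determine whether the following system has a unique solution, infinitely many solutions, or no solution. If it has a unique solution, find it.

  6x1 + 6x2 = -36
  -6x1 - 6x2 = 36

Row-reduce:
R1 ← R1 / (6).
R2 ← R2 + 6·R1.
Rank is 1 with 2 unknowns, leaving x2 free.

infinitely many solutions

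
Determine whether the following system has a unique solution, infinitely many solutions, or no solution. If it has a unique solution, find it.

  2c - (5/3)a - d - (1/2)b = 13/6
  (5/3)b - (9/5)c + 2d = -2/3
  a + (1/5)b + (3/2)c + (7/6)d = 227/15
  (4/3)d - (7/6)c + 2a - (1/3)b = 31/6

a = 2, b = -1, c = 5, d = 5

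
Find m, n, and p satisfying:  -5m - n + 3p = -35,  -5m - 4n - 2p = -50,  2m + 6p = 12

m = 6, n = 5, p = 0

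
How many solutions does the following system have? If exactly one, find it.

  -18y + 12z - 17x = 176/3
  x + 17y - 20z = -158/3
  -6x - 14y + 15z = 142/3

x = -4/3, y = -2/3, z = 2

Row-reduce the augmented matrix:
R1 ← R1 / (-17).
R2 ← R2 − 1·R1.
R3 ← R3 + 6·R1.
R2 ← R2 / (271/17).
R1 ← R1 − 18/17·R2.
R3 ← R3 + 130/17·R2.
R3 ← R3 / (409/271).
R1 ← R1 − 156/271·R3.
R2 ← R2 + 328/271·R3.
Reading off the reduced rows gives x = -4/3, y = -2/3, z = 2.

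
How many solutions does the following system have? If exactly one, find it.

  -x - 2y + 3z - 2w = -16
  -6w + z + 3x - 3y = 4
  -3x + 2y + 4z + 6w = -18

infinitely many solutions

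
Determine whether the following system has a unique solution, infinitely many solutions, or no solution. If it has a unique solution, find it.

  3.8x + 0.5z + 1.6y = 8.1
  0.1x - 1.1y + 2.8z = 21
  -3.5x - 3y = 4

x = 4, y = -6, z = 5

Row-reduce the augmented matrix:
R1 ← R1 / (19/5).
R2 ← R2 − 1/10·R1.
R3 ← R3 + 7/2·R1.
R2 ← R2 / (-217/190).
R1 ← R1 − 8/19·R2.
R3 ← R3 + 29/19·R2.
R3 ← R3 / (-2833/868).
R1 ← R1 − 503/434·R3.
R2 ← R2 + 1059/434·R3.
Reading off the reduced rows gives x = 4, y = -6, z = 5.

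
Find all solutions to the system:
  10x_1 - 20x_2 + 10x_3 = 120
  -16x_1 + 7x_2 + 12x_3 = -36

Row-reduce:
R1 ← R1 / (10).
R2 ← R2 + 16·R1.
R2 ← R2 / (-25).
R1 ← R1 + 2·R2.
Rank is 2 with 3 unknowns, leaving x_3 free.

infinitely many solutions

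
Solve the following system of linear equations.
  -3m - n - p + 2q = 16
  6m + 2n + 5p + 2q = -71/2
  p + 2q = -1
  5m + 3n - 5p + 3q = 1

Row-reduce:
R1 ← R1 / (-3).
R2 ← R2 − 6·R1.
R4 ← R4 − 5·R1.
Swap R2 and R4.
R2 ← R2 / (4/3).
R1 ← R1 − 1/3·R2.
R1 ← R1 − 2·R3.
R2 ← R2 + 5·R3.
R4 ← R4 − 3·R3.
Row 4 reduces to 0 = -1/2, a contradiction. The system is inconsistent.

no solution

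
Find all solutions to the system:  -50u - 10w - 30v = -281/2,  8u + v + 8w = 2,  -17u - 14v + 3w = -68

Row-reduce:
R1 ← R1 / (-50).
R2 ← R2 − 8·R1.
R3 ← R3 + 17·R1.
R2 ← R2 / (-19/5).
R1 ← R1 − 3/5·R2.
R3 ← R3 + 19/5·R2.
Row 3 reduces to 0 = 1/4, a contradiction. The system is inconsistent.

no solution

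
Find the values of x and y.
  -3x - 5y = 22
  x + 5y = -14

x = -4, y = -2

Row-reduce the augmented matrix:
R1 ← R1 / (-3).
R2 ← R2 − 1·R1.
R2 ← R2 / (10/3).
R1 ← R1 − 5/3·R2.
Reading off the reduced rows gives x = -4, y = -2.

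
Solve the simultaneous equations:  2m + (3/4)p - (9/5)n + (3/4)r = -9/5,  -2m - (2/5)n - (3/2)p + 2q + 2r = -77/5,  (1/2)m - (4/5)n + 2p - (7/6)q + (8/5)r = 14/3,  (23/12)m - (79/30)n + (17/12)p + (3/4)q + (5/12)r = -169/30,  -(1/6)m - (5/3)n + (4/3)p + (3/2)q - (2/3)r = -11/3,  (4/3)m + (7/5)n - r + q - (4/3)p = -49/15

Row-reduce:
R1 ← R1 / (2).
R2 ← R2 + 2·R1.
R3 ← R3 − 1/2·R1.
R4 ← R4 − 23/12·R1.
R5 ← R5 + 1/6·R1.
R6 ← R6 − 4/3·R1.
R2 ← R2 / (-11/5).
R1 ← R1 + 9/10·R2.
R3 ← R3 + 7/20·R2.
R4 ← R4 + 109/120·R2.
R5 ← R5 + 109/60·R2.
R6 ← R6 − 13/5·R2.
R3 ← R3 / (85/44).
R1 ← R1 − 15/22·R3.
R2 ← R2 − 15/44·R3.
R4 ← R4 − 133/132·R3.
R5 ← R5 − 133/66·R3.
R6 ← R6 + 359/132·R3.
R4 ← R4 / (1069/1530).
R1 ← R1 + 5/17·R4.
R2 ← R2 + 11/17·R4.
R3 ← R3 + 196/255·R4.
R5 ← R5 − 1069/765·R4.
R6 ← R6 − 974/765·R4.
Swap R5 and R6.
R5 ← R5 / (285159/42760).
R1 ← R1 + 81813/42760·R5.
R2 ← R2 + 13787/4276·R5.
R3 ← R3 + 1749/1069·R5.
R4 ← R4 + 119097/42760·R5.
Row 6 reduces to 0 = 4, a contradiction. The system is inconsistent.

no solution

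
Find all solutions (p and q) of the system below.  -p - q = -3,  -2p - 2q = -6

Row-reduce:
R1 ← R1 / (-1).
R2 ← R2 + 2·R1.
Rank is 1 with 2 unknowns, leaving q free.

infinitely many solutions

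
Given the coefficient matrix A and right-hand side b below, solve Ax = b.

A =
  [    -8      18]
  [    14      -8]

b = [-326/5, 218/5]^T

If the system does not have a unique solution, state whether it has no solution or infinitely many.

x_1 = 7/5, x_2 = -3

Row-reduce the augmented matrix:
R1 ← R1 / (-8).
R2 ← R2 − 14·R1.
R2 ← R2 / (47/2).
R1 ← R1 + 9/4·R2.
Reading off the reduced rows gives x_1 = 7/5, x_2 = -3.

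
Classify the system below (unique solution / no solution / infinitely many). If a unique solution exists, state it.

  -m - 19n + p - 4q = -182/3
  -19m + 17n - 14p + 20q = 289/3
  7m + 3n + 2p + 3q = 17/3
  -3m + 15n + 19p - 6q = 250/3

m = -2, n = 3, p = 7/3, q = 2

Row-reduce the augmented matrix:
R1 ← R1 / (-1).
R2 ← R2 + 19·R1.
R3 ← R3 − 7·R1.
R4 ← R4 + 3·R1.
R2 ← R2 / (378).
R1 ← R1 − 19·R2.
R3 ← R3 + 130·R2.
R4 ← R4 − 72·R2.
R3 ← R3 / (-148/63).
R1 ← R1 − 83/126·R3.
R2 ← R2 + 11/126·R3.
R4 ← R4 − 156/7·R3.
R4 ← R4 / (2359/37).
R1 ← R1 − 421/296·R4.
R2 ← R2 + 13/296·R4.
R3 ← R3 + 505/148·R4.
Reading off the reduced rows gives m = -2, n = 3, p = 7/3, q = 2.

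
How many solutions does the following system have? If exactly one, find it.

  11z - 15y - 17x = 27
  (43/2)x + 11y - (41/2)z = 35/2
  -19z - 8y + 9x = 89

Row-reduce:
R1 ← R1 / (-17).
R2 ← R2 − 43/2·R1.
R3 ← R3 − 9·R1.
R2 ← R2 / (-271/34).
R1 ← R1 − 15/17·R2.
R3 ← R3 + 271/17·R2.
Rank is 2 with 3 unknowns, leaving z free.

infinitely many solutions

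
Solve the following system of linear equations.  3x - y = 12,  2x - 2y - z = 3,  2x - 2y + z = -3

x = 6, y = 6, z = -3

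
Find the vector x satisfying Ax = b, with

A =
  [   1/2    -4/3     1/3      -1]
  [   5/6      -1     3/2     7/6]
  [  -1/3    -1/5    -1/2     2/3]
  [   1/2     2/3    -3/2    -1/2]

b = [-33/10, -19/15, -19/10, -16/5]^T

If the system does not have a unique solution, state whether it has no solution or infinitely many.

x_1 = -11/5, x_2 = 3, x_3 = 3, x_4 = -4/5

Row-reduce the augmented matrix:
R1 ← R1 / (1/2).
R2 ← R2 − 5/6·R1.
R3 ← R3 + 1/3·R1.
R4 ← R4 − 1/2·R1.
R2 ← R2 / (11/9).
R1 ← R1 + 8/3·R2.
R3 ← R3 + 49/45·R2.
R4 ← R4 − 2·R2.
R3 ← R3 / (31/55).
R1 ← R1 − 30/11·R3.
R2 ← R2 − 17/22·R3.
R4 ← R4 + 223/66·R3.
R4 ← R4 / (12271/1116).
R1 ← R1 + 249/31·R4.
R2 ← R2 + 425/372·R4.
R3 ← R3 − 833/186·R4.
Reading off the reduced rows gives x_1 = -11/5, x_2 = 3, x_3 = 3, x_4 = -4/5.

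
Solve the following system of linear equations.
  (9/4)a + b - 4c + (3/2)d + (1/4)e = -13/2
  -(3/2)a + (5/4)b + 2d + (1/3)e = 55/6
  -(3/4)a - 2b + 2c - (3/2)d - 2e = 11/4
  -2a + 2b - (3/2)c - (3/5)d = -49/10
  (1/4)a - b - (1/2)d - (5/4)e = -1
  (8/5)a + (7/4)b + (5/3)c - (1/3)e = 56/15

no solution

Row-reduce:
R1 ← R1 / (9/4).
R2 ← R2 + 3/2·R1.
R3 ← R3 + 3/4·R1.
R4 ← R4 + 2·R1.
R5 ← R5 − 1/4·R1.
R6 ← R6 − 8/5·R1.
R2 ← R2 / (23/12).
R1 ← R1 − 4/9·R2.
R3 ← R3 + 5/3·R2.
R4 ← R4 − 26/9·R2.
R5 ← R5 + 10/9·R2.
R6 ← R6 − 187/180·R2.
R3 ← R3 / (-38/23).
R1 ← R1 + 80/69·R3.
R2 ← R2 + 32/23·R3.
R4 ← R4 + 143/138·R3.
R5 ← R5 + 76/69·R3.
R6 ← R6 − 137/23·R3.
R4 ← R4 / (-1823/380).
R1 ← R1 + 22/19·R4.
R2 ← R2 − 4/19·R4.
R3 ← R3 + 37/38·R4.
R6 ← R6 − 1771/570·R4.
Swap R5 and R6.
R5 ← R5 / (-1925173/328140).
R1 ← R1 − 10271/10938·R5.
R2 ← R2 − 8347/5469·R5.
R3 ← R3 − 8927/10938·R5.
R4 ← R4 + 605/7292·R5.
Row 6 reduces to 0 = -2/3, a contradiction. The system is inconsistent.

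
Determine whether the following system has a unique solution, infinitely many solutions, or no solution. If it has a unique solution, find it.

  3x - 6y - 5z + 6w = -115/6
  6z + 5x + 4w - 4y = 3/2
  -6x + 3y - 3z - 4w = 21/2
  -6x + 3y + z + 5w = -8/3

x = -5/2, y = -5/2, z = 7/3, w = -5/2

Row-reduce the augmented matrix:
R1 ← R1 / (3).
R2 ← R2 − 5·R1.
R3 ← R3 + 6·R1.
R4 ← R4 + 6·R1.
R2 ← R2 / (6).
R1 ← R1 + 2·R2.
R3 ← R3 + 9·R2.
R4 ← R4 + 9·R2.
R3 ← R3 / (17/2).
R1 ← R1 − 28/9·R3.
R2 ← R2 − 43/18·R3.
R4 ← R4 − 25/2·R3.
R4 ← R4 / (161/17).
R1 ← R1 − 56/153·R4.
R2 ← R2 + 110/153·R4.
R3 ← R3 + 2/17·R4.
Reading off the reduced rows gives x = -5/2, y = -5/2, z = 7/3, w = -5/2.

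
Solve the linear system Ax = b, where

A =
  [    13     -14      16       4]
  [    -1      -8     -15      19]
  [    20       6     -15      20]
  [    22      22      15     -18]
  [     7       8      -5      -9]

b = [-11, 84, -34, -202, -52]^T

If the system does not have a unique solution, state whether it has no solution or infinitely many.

Row-reduce the augmented matrix:
R1 ← R1 / (13).
R2 ← R2 + 1·R1.
R3 ← R3 − 20·R1.
R4 ← R4 − 22·R1.
R5 ← R5 − 7·R1.
R2 ← R2 / (-118/13).
R1 ← R1 + 14/13·R2.
R3 ← R3 − 358/13·R2.
R4 ← R4 − 594/13·R2.
R5 ← R5 − 202/13·R2.
R3 ← R3 / (-4802/59).
R1 ← R1 − 169/59·R3.
R2 ← R2 − 179/118·R3.
R4 ← R4 + 4802/59·R3.
R5 ← R5 + 2194/59·R3.
Swap R4 and R5.
R4 ← R4 / (-26871/2401).
R1 ← R1 − 2717/4802·R4.
R2 ← R2 + 7465/9604·R4.
R3 ← R3 + 4273/4802·R4.
R5 reduces to 0 = 0, so the extra equation is consistent.
Reading off the reduced rows gives x_1 = -3, x_2 = -4, x_3 = -2, x_4 = 1.

x_1 = -3, x_2 = -4, x_3 = -2, x_4 = 1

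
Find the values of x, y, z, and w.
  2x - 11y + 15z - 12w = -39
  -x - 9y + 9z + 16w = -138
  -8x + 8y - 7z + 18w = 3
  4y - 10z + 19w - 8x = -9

x = -5, y = 4, z = -3, w = -5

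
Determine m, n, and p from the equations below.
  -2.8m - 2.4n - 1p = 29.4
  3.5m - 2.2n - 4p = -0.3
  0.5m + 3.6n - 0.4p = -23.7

m = -5, n = -6, p = -1

Row-reduce the augmented matrix:
R1 ← R1 / (-14/5).
R2 ← R2 − 7/2·R1.
R3 ← R3 − 1/2·R1.
R2 ← R2 / (-26/5).
R1 ← R1 − 6/7·R2.
R3 ← R3 − 111/35·R2.
R3 ← R3 / (-13761/3640).
R1 ← R1 + 185/364·R3.
R2 ← R2 − 105/104·R3.
Reading off the reduced rows gives m = -5, n = -6, p = -1.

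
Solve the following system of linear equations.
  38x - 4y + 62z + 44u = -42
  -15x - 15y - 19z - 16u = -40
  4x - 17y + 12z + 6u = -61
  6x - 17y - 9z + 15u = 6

Row-reduce:
R1 ← R1 / (38).
R2 ← R2 + 15·R1.
R3 ← R3 − 4·R1.
R4 ← R4 − 6·R1.
R2 ← R2 / (-315/19).
R1 ← R1 + 2/19·R2.
R3 ← R3 + 315/19·R2.
R4 ← R4 + 311/19·R2.
Swap R3 and R4.
R3 ← R3 / (-7621/315).
R1 ← R1 − 503/315·R3.
R2 ← R2 + 104/315·R3.
Rank is 3 with 4 unknowns, leaving u free.

infinitely many solutions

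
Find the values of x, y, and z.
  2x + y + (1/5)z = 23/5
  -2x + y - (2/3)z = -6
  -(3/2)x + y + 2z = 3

x = 2, y = 0, z = 3

Row-reduce the augmented matrix:
R1 ← R1 / (2).
R2 ← R2 + 2·R1.
R3 ← R3 + 3/2·R1.
R2 ← R2 / (2).
R1 ← R1 − 1/2·R2.
R3 ← R3 − 7/4·R2.
R3 ← R3 / (307/120).
R1 ← R1 − 13/60·R3.
R2 ← R2 + 7/30·R3.
Reading off the reduced rows gives x = 2, y = 0, z = 3.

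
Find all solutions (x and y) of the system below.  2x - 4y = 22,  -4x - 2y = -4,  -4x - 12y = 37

Row-reduce:
R1 ← R1 / (2).
R2 ← R2 + 4·R1.
R3 ← R3 + 4·R1.
R2 ← R2 / (-10).
R1 ← R1 + 2·R2.
R3 ← R3 + 20·R2.
Row 3 reduces to 0 = 1, a contradiction. The system is inconsistent.

no solution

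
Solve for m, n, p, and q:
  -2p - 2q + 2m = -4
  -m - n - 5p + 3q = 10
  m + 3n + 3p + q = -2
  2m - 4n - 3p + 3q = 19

Row-reduce the augmented matrix:
R1 ← R1 / (2).
R2 ← R2 + 1·R1.
R3 ← R3 − 1·R1.
R4 ← R4 − 2·R1.
R2 ← R2 / (-1).
R3 ← R3 − 3·R2.
R4 ← R4 + 4·R2.
R3 ← R3 / (-14).
R1 ← R1 + 1·R3.
R2 ← R2 − 6·R3.
R4 ← R4 − 23·R3.
R4 ← R4 / (71/7).
R1 ← R1 + 11/7·R4.
R2 ← R2 − 10/7·R4.
R3 ← R3 + 4/7·R4.
Reading off the reduced rows gives m = 1, n = -2, p = 0, q = 3.

m = 1, n = -2, p = 0, q = 3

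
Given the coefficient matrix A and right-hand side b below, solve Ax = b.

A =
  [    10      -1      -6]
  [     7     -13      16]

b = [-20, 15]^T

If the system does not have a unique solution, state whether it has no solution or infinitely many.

infinitely many solutions

Row-reduce:
R1 ← R1 / (10).
R2 ← R2 − 7·R1.
R2 ← R2 / (-123/10).
R1 ← R1 + 1/10·R2.
Rank is 2 with 3 unknowns, leaving x_3 free.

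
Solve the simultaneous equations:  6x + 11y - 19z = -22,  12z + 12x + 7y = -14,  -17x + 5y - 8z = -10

Row-reduce the augmented matrix:
R1 ← R1 / (6).
R2 ← R2 − 12·R1.
R3 ← R3 + 17·R1.
R2 ← R2 / (-15).
R1 ← R1 − 11/6·R2.
R3 ← R3 − 217/6·R2.
R3 ← R3 / (1057/18).
R1 ← R1 − 53/18·R3.
R2 ← R2 + 10/3·R3.
Reading off the reduced rows gives x = 0, y = -2, z = 0.

x = 0, y = -2, z = 0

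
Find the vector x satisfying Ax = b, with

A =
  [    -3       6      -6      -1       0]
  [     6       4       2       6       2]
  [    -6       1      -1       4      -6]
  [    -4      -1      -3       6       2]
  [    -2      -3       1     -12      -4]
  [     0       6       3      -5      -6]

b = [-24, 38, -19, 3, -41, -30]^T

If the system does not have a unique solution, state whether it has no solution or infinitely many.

x_1 = 5, x_2 = -2, x_3 = -1, x_4 = 3, x_5 = 0

Row-reduce the augmented matrix:
R1 ← R1 / (-3).
R2 ← R2 − 6·R1.
R3 ← R3 + 6·R1.
R4 ← R4 + 4·R1.
R5 ← R5 + 2·R1.
R2 ← R2 / (16).
R1 ← R1 + 2·R2.
R3 ← R3 + 11·R2.
R4 ← R4 + 9·R2.
R5 ← R5 + 7·R2.
R6 ← R6 − 6·R2.
R3 ← R3 / (33/8).
R1 ← R1 − 3/4·R3.
R2 ← R2 + 5/8·R3.
R4 ← R4 + 5/8·R3.
R5 ← R5 − 5/8·R3.
R6 ← R6 − 27/4·R3.
R4 ← R4 / (120/11).
R1 ← R1 + 25/33·R4.
R2 ← R2 − 52/33·R4.
R3 ← R3 − 70/33·R4.
R5 ← R5 + 120/11·R4.
R6 ← R6 + 229/11·R4.
Swap R5 and R6.
R5 ← R5 / (49/9).
R1 ← R1 − 34/27·R5.
R2 ← R2 + 25/27·R5.
R3 ← R3 + 43/27·R5.
R4 ← R4 − 2/9·R5.
R6 reduces to 0 = 0, so the extra equation is consistent.
Reading off the reduced rows gives x_1 = 5, x_2 = -2, x_3 = -1, x_4 = 3, x_5 = 0.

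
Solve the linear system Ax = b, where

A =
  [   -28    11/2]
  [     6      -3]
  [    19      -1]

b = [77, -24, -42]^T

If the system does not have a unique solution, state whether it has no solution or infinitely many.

Row-reduce:
R1 ← R1 / (-28).
R2 ← R2 − 6·R1.
R3 ← R3 − 19·R1.
R2 ← R2 / (-51/28).
R1 ← R1 + 11/56·R2.
R3 ← R3 − 153/56·R2.
Row 3 reduces to 0 = -1, a contradiction. The system is inconsistent.

no solution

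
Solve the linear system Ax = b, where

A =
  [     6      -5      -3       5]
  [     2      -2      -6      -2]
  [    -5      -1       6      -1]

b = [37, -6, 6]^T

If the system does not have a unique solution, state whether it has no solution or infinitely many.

infinitely many solutions

Row-reduce:
R1 ← R1 / (6).
R2 ← R2 − 2·R1.
R3 ← R3 + 5·R1.
R2 ← R2 / (-1/3).
R1 ← R1 + 5/6·R2.
R3 ← R3 + 31/6·R2.
R3 ← R3 / (81).
R1 ← R1 − 12·R3.
R2 ← R2 − 15·R3.
Rank is 3 with 4 unknowns, leaving x_4 free.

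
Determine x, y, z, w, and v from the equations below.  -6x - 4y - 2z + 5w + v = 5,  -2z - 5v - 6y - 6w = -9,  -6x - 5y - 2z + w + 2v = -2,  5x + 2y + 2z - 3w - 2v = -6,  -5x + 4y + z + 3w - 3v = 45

x = -4, y = 4, z = 0, w = 0, v = -3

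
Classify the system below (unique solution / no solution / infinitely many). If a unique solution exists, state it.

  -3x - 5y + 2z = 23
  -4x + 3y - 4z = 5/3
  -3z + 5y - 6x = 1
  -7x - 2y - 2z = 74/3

Row-reduce the augmented matrix:
R1 ← R1 / (-3).
R2 ← R2 + 4·R1.
R3 ← R3 + 6·R1.
R4 ← R4 + 7·R1.
R2 ← R2 / (29/3).
R1 ← R1 − 5/3·R2.
R3 ← R3 − 15·R2.
R4 ← R4 − 29/3·R2.
R3 ← R3 / (97/29).
R1 ← R1 − 14/29·R3.
R2 ← R2 + 20/29·R3.
R4 reduces to 0 = 0, so the extra equation is consistent.
Reading off the reduced rows gives x = -8/3, y = -3, z = 0.

x = -8/3, y = -3, z = 0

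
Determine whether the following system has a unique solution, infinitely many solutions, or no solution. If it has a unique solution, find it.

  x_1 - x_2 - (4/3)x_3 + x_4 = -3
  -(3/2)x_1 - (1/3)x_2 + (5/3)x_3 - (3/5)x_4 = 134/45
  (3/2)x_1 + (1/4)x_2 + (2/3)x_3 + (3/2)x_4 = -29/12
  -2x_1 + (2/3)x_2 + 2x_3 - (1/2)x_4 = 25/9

x_1 = 0, x_2 = -1/3, x_3 = 1, x_4 = -2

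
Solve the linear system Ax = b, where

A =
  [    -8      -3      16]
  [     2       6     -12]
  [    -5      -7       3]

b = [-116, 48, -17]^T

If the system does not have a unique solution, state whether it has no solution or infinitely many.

x_1 = 6, x_2 = -4, x_3 = -5

Row-reduce the augmented matrix:
R1 ← R1 / (-8).
R2 ← R2 − 2·R1.
R3 ← R3 + 5·R1.
R2 ← R2 / (21/4).
R1 ← R1 − 3/8·R2.
R3 ← R3 + 41/8·R2.
R3 ← R3 / (-311/21).
R1 ← R1 + 10/7·R3.
R2 ← R2 + 32/21·R3.
Reading off the reduced rows gives x_1 = 6, x_2 = -4, x_3 = -5.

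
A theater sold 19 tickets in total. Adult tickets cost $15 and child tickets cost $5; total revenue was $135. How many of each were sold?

Let a = adult tickets, c = child tickets.
  a + c = 19
  5c + 15a = 135
From equation 1: a = 19 − c.
Substitute into equation 2 and solve: c = 15.
Then a = 4.

adult tickets: 4, child tickets: 15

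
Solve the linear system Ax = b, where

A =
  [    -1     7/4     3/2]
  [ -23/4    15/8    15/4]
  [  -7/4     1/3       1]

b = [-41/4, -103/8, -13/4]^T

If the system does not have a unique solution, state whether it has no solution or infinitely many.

no solution

Row-reduce:
R1 ← R1 / (-1).
R2 ← R2 + 23/4·R1.
R3 ← R3 + 7/4·R1.
R2 ← R2 / (-131/16).
R1 ← R1 + 7/4·R2.
R3 ← R3 + 131/48·R2.
Row 3 reduces to 0 = -2/3, a contradiction. The system is inconsistent.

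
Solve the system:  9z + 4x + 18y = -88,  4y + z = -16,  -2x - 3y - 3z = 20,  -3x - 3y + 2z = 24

Row-reduce the augmented matrix:
R1 ← R1 / (4).
R3 ← R3 + 2·R1.
R4 ← R4 + 3·R1.
R2 ← R2 / (4).
R1 ← R1 − 9/2·R2.
R3 ← R3 − 6·R2.
R4 ← R4 − 21/2·R2.
Swap R3 and R4.
R3 ← R3 / (49/8).
R1 ← R1 − 9/8·R3.
R2 ← R2 − 1/4·R3.
R4 reduces to 0 = 0, so the extra equation is consistent.
Reading off the reduced rows gives x = -4, y = -4, z = 0.

x = -4, y = -4, z = 0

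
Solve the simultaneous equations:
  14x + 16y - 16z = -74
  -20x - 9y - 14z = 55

Row-reduce:
R1 ← R1 / (14).
R2 ← R2 + 20·R1.
R2 ← R2 / (97/7).
R1 ← R1 − 8/7·R2.
Rank is 2 with 3 unknowns, leaving z free.

infinitely many solutions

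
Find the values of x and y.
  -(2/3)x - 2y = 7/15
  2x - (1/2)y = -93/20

Row-reduce the augmented matrix:
R1 ← R1 / (-2/3).
R2 ← R2 − 2·R1.
R2 ← R2 / (-13/2).
R1 ← R1 − 3·R2.
Reading off the reduced rows gives x = -11/5, y = 1/2.

x = -11/5, y = 1/2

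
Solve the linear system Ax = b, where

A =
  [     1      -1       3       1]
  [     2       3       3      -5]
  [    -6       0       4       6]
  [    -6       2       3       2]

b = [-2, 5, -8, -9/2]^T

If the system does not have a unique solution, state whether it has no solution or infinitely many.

x_1 = 1, x_2 = 3/2, x_3 = -1/2, x_4 = 0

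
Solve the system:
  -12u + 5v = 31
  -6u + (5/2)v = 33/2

Row-reduce:
R1 ← R1 / (-12).
R2 ← R2 + 6·R1.
Row 2 reduces to 0 = 1, a contradiction. The system is inconsistent.

no solution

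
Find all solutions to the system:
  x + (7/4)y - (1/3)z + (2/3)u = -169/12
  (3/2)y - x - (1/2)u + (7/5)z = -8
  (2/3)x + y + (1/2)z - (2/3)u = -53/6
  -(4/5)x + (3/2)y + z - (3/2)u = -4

x = -5, y = -5, z = -5, u = -3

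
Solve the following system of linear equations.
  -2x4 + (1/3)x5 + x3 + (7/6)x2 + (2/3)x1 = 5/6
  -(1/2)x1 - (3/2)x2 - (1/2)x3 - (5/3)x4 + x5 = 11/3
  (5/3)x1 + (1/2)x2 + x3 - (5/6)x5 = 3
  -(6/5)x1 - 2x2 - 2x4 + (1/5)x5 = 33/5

infinitely many solutions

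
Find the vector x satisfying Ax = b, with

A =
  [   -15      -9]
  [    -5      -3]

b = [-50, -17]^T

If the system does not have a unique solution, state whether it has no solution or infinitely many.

no solution

Row-reduce:
R1 ← R1 / (-15).
R2 ← R2 + 5·R1.
Row 2 reduces to 0 = -1/3, a contradiction. The system is inconsistent.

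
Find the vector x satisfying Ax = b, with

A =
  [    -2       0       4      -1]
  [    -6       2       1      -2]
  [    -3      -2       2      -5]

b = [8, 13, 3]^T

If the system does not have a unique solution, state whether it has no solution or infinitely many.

Row-reduce:
R1 ← R1 / (-2).
R2 ← R2 + 6·R1.
R3 ← R3 + 3·R1.
R2 ← R2 / (2).
R3 ← R3 + 2·R2.
R3 ← R3 / (-15).
R1 ← R1 + 2·R3.
R2 ← R2 + 11/2·R3.
Rank is 3 with 4 unknowns, leaving x_4 free.

infinitely many solutions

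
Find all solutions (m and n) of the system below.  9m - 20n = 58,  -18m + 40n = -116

Row-reduce:
R1 ← R1 / (9).
R2 ← R2 + 18·R1.
Rank is 1 with 2 unknowns, leaving n free.

infinitely many solutions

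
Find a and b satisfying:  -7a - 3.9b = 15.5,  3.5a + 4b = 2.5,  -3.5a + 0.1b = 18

a = -5, b = 5

Row-reduce the augmented matrix:
R1 ← R1 / (-7).
R2 ← R2 − 7/2·R1.
R3 ← R3 + 7/2·R1.
R2 ← R2 / (41/20).
R1 ← R1 − 39/70·R2.
R3 ← R3 − 41/20·R2.
R3 reduces to 0 = 0, so the extra equation is consistent.
Reading off the reduced rows gives a = -5, b = 5.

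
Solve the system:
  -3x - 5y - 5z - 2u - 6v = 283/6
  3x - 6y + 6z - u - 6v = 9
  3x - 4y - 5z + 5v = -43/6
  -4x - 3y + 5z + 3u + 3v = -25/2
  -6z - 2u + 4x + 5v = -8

x = -5/2, y = -4/3, z = -2, u = -5/2, v = -3

Row-reduce the augmented matrix:
R1 ← R1 / (-3).
R2 ← R2 − 3·R1.
R3 ← R3 − 3·R1.
R4 ← R4 + 4·R1.
R5 ← R5 − 4·R1.
R2 ← R2 / (-11).
R1 ← R1 − 5/3·R2.
R3 ← R3 + 9·R2.
R4 ← R4 − 11/3·R2.
R5 ← R5 + 20/3·R2.
R3 ← R3 / (-119/11).
R1 ← R1 − 20/11·R3.
R2 ← R2 + 1/11·R3.
R4 ← R4 − 12·R3.
R5 ← R5 + 146/11·R3.
R4 ← R4 / (1846/357).
R1 ← R1 − 103/357·R4.
R2 ← R2 − 32/119·R4.
R3 ← R3 + 5/119·R4.
R5 ← R5 + 1216/357·R4.
R5 ← R5 / (4161/923).
R1 ← R1 − 1343/1846·R5.
R2 ← R2 − 133/923·R5.
R3 ← R3 + 1253/1846·R5.
R4 ← R4 − 5991/1846·R5.
Reading off the reduced rows gives x = -5/2, y = -4/3, z = -2, u = -5/2, v = -3.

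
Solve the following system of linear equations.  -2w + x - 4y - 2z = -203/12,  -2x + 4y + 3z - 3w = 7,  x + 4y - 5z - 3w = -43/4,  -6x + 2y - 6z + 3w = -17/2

x = 3/4, y = 2, z = 5/2, w = 7/3

Row-reduce the augmented matrix:
R2 ← R2 + 2·R1.
R3 ← R3 − 1·R1.
R4 ← R4 + 6·R1.
R2 ← R2 / (-4).
R1 ← R1 + 4·R2.
R3 ← R3 − 8·R2.
R4 ← R4 + 22·R2.
R3 ← R3 / (-5).
R1 ← R1 + 1·R3.
R2 ← R2 − 1/4·R3.
R4 ← R4 + 25/2·R3.
R4 ← R4 / (67).
R1 ← R1 − 8·R4.
R2 ← R2 − 1·R4.
R3 ← R3 − 3·R4.
Reading off the reduced rows gives x = 3/4, y = 2, z = 5/2, w = 7/3.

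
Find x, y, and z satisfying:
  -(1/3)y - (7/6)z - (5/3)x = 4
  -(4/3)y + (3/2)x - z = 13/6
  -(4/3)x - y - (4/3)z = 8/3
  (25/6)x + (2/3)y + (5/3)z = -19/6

x = 1, y = 4, z = -6

Row-reduce the augmented matrix:
R1 ← R1 / (-5/3).
R2 ← R2 − 3/2·R1.
R3 ← R3 + 4/3·R1.
R4 ← R4 − 25/6·R1.
R2 ← R2 / (-49/30).
R1 ← R1 − 1/5·R2.
R3 ← R3 + 11/15·R2.
R4 ← R4 + 1/6·R2.
R3 ← R3 / (51/98).
R1 ← R1 − 22/49·R3.
R2 ← R2 − 123/98·R3.
R4 ← R4 + 51/49·R3.
R4 reduces to 0 = 0, so the extra equation is consistent.
Reading off the reduced rows gives x = 1, y = 4, z = -6.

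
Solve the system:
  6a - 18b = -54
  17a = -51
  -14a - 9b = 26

no solution

Row-reduce:
R1 ← R1 / (6).
R2 ← R2 − 17·R1.
R3 ← R3 + 14·R1.
R2 ← R2 / (51).
R1 ← R1 + 3·R2.
R3 ← R3 + 51·R2.
Row 3 reduces to 0 = 2, a contradiction. The system is inconsistent.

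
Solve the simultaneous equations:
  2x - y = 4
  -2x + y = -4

infinitely many solutions

Row-reduce:
R1 ← R1 / (2).
R2 ← R2 + 2·R1.
Rank is 1 with 2 unknowns, leaving y free.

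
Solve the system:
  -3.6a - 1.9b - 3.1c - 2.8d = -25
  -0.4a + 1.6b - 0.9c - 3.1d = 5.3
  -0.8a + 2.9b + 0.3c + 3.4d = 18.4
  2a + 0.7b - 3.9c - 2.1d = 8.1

a = 3, b = 6, c = 0, d = 1

Row-reduce the augmented matrix:
R1 ← R1 / (-18/5).
R2 ← R2 + 2/5·R1.
R3 ← R3 + 4/5·R1.
R4 ← R4 − 2·R1.
R2 ← R2 / (163/90).
R1 ← R1 − 19/36·R2.
R3 ← R3 − 299/90·R2.
R4 ← R4 + 16/45·R2.
R3 ← R3 / (3273/1630).
R1 ← R1 − 667/652·R3.
R2 ← R2 + 50/163·R3.
R4 ← R4 + 4671/815·R3.
R4 ← R4 / (238703/10910).
R1 ← R1 + 3344/1091·R4.
R2 ← R2 + 157/1091·R4.
R3 ← R3 − 4965/1091·R4.
Reading off the reduced rows gives a = 3, b = 6, c = 0, d = 1.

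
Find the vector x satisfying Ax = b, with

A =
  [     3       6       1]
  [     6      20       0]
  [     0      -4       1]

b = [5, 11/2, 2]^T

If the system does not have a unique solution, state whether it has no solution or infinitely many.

no solution

Row-reduce:
R1 ← R1 / (3).
R2 ← R2 − 6·R1.
R2 ← R2 / (8).
R1 ← R1 − 2·R2.
R3 ← R3 + 4·R2.
Row 3 reduces to 0 = -1/4, a contradiction. The system is inconsistent.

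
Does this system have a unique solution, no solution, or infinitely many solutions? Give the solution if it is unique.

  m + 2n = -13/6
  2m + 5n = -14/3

m = -3/2, n = -1/3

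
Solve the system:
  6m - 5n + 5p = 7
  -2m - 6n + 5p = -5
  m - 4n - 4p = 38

m = 2, n = -4, p = -5

Row-reduce the augmented matrix:
R1 ← R1 / (6).
R2 ← R2 + 2·R1.
R3 ← R3 − 1·R1.
R2 ← R2 / (-23/3).
R1 ← R1 + 5/6·R2.
R3 ← R3 + 19/6·R2.
R3 ← R3 / (-349/46).
R1 ← R1 − 5/46·R3.
R2 ← R2 + 20/23·R3.
Reading off the reduced rows gives m = 2, n = -4, p = -5.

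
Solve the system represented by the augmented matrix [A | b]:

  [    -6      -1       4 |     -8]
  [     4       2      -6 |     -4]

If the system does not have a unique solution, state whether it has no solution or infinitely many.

Row-reduce:
R1 ← R1 / (-6).
R2 ← R2 − 4·R1.
R2 ← R2 / (4/3).
R1 ← R1 − 1/6·R2.
Rank is 2 with 3 unknowns, leaving x_3 free.

infinitely many solutions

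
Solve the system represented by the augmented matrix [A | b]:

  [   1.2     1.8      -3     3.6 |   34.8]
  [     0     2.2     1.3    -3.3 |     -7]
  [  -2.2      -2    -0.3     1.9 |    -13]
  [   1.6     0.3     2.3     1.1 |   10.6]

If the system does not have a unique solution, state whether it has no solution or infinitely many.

x_1 = 6, x_2 = 4, x_3 = -2, x_4 = 4

Row-reduce the augmented matrix:
R1 ← R1 / (6/5).
R3 ← R3 + 11/5·R1.
R4 ← R4 − 8/5·R1.
R2 ← R2 / (11/5).
R1 ← R1 − 3/2·R2.
R3 ← R3 − 13/10·R2.
R4 ← R4 + 21/10·R2.
R3 ← R3 / (-289/44).
R1 ← R1 + 149/44·R3.
R2 ← R2 − 13/22·R3.
R4 ← R4 − 1659/220·R3.
R4 ← R4 / (74383/14450).
R1 ← R1 + 199/1445·R4.
R2 ← R2 + 809/1445·R4.
R3 ← R3 + 2299/1445·R4.
Reading off the reduced rows gives x_1 = 6, x_2 = 4, x_3 = -2, x_4 = 4.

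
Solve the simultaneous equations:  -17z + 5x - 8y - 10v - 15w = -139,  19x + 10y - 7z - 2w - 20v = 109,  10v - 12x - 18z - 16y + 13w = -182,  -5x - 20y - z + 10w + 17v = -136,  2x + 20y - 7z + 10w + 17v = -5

x = 1, y = 4, z = 6, w = 4, v = -5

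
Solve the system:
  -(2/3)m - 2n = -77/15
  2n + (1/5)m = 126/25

m = 1/5, n = 5/2

Row-reduce the augmented matrix:
R1 ← R1 / (-2/3).
R2 ← R2 − 1/5·R1.
R2 ← R2 / (7/5).
R1 ← R1 − 3·R2.
Reading off the reduced rows gives m = 1/5, n = 5/2.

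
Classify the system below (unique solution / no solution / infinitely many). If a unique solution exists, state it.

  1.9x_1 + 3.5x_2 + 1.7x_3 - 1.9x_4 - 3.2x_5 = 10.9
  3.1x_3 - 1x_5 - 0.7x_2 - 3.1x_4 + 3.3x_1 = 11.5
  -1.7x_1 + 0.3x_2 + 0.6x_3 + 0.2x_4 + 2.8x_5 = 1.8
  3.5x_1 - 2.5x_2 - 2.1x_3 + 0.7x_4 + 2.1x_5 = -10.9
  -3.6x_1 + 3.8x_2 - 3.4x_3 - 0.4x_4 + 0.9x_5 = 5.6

x_1 = -1, x_2 = 1, x_3 = 1, x_4 = -4, x_5 = 0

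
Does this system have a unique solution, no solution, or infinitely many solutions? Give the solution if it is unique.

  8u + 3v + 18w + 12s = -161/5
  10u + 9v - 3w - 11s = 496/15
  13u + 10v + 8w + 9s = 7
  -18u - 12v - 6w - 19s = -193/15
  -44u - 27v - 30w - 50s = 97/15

u = 0, v = 13/5, w = -2, s = -1/3

Row-reduce the augmented matrix:
R1 ← R1 / (8).
R2 ← R2 − 10·R1.
R3 ← R3 − 13·R1.
R4 ← R4 + 18·R1.
R5 ← R5 + 44·R1.
R2 ← R2 / (21/4).
R1 ← R1 − 3/8·R2.
R3 ← R3 − 41/8·R2.
R4 ← R4 + 21/4·R2.
R5 ← R5 + 21/2·R2.
R3 ← R3 / (51/14).
R1 ← R1 − 57/14·R3.
R2 ← R2 + 34/7·R3.
R4 ← R4 − 9·R3.
R5 ← R5 − 18·R3.
R4 ← R4 / (-931/17).
R1 ← R1 + 677/51·R4.
R2 ← R2 − 134/9·R4.
R3 ← R3 − 625/153·R4.
R5 ← R5 + 1862/17·R4.
R5 reduces to 0 = 0, so the extra equation is consistent.
Reading off the reduced rows gives u = 0, v = 13/5, w = -2, s = -1/3.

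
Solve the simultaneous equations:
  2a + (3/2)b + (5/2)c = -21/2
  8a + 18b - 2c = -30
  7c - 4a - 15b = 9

infinitely many solutions

Row-reduce:
R1 ← R1 / (2).
R2 ← R2 − 8·R1.
R3 ← R3 + 4·R1.
R2 ← R2 / (12).
R1 ← R1 − 3/4·R2.
R3 ← R3 + 12·R2.
Rank is 2 with 3 unknowns, leaving c free.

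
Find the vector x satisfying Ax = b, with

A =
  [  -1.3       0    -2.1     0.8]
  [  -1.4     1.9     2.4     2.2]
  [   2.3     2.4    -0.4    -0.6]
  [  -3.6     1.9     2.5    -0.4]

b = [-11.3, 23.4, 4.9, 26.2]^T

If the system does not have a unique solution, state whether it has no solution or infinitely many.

x_1 = -1, x_2 = 4, x_3 = 6, x_4 = 0

Row-reduce the augmented matrix:
R1 ← R1 / (-13/10).
R2 ← R2 + 7/5·R1.
R3 ← R3 − 23/10·R1.
R4 ← R4 + 18/5·R1.
R2 ← R2 / (19/10).
R3 ← R3 − 12/5·R2.
R4 ← R4 − 19/10·R2.
R3 ← R3 / (-24709/2470).
R1 ← R1 − 21/13·R3.
R2 ← R2 − 606/247·R3.
R4 ← R4 − 95/26·R3.
R4 ← R4 / (-527976/123545).
R1 ← R1 + 18698/24709·R4.
R2 ← R2 − 12102/24709·R4.
R3 ← R3 − 2162/24709·R4.
Reading off the reduced rows gives x_1 = -1, x_2 = 4, x_3 = 6, x_4 = 0.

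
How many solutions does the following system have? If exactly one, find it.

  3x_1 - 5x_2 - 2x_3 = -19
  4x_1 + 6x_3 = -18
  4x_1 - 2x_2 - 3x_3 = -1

Row-reduce the augmented matrix:
R1 ← R1 / (3).
R2 ← R2 − 4·R1.
R3 ← R3 − 4·R1.
R2 ← R2 / (20/3).
R1 ← R1 + 5/3·R2.
R3 ← R3 − 14/3·R2.
R3 ← R3 / (-32/5).
R1 ← R1 − 3/2·R3.
R2 ← R2 − 13/10·R3.
Reading off the reduced rows gives x_1 = 0, x_2 = 5, x_3 = -3.

x_1 = 0, x_2 = 5, x_3 = -3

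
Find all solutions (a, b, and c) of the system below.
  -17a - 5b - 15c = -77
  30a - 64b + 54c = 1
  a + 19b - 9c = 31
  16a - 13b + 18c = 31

Row-reduce:
R1 ← R1 / (-17).
R2 ← R2 − 30·R1.
R3 ← R3 − 1·R1.
R4 ← R4 − 16·R1.
R2 ← R2 / (-1238/17).
R1 ← R1 − 5/17·R2.
R3 ← R3 − 318/17·R2.
R4 ← R4 + 301/17·R2.
R3 ← R3 / (-1740/619).
R1 ← R1 − 615/619·R3.
R2 ← R2 + 234/619·R3.
R4 ← R4 + 1740/619·R3.
Row 4 reduces to 0 = -1/2, a contradiction. The system is inconsistent.

no solution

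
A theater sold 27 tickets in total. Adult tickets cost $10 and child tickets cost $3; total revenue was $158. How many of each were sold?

Let a = adult tickets, c = child tickets.
  a + c = 27
  10a + 3c = 158
From equation 1: a = 27 − c.
Substitute into equation 2 and solve: c = 16.
Then a = 11.

adult tickets: 11, child tickets: 16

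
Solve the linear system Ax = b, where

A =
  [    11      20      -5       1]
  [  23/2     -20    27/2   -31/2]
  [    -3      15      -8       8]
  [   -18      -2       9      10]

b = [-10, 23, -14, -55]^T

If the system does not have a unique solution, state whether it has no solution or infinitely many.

infinitely many solutions

Row-reduce:
R1 ← R1 / (11).
R2 ← R2 − 23/2·R1.
R3 ← R3 + 3·R1.
R4 ← R4 + 18·R1.
R2 ← R2 / (-450/11).
R1 ← R1 − 20/11·R2.
R3 ← R3 − 225/11·R2.
R4 ← R4 − 338/11·R2.
Swap R3 and R4.
R3 ← R3 / (3349/225).
R1 ← R1 − 17/45·R3.
R2 ← R2 + 103/225·R3.
Rank is 3 with 4 unknowns, leaving x_4 free.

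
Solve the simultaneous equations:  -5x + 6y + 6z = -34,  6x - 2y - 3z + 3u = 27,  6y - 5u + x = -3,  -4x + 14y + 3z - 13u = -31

no solution

Row-reduce:
R1 ← R1 / (-5).
R2 ← R2 − 6·R1.
R3 ← R3 − 1·R1.
R4 ← R4 + 4·R1.
R2 ← R2 / (26/5).
R1 ← R1 + 6/5·R2.
R3 ← R3 − 36/5·R2.
R4 ← R4 − 46/5·R2.
R3 ← R3 / (-60/13).
R1 ← R1 + 3/13·R3.
R2 ← R2 − 21/26·R3.
R4 ← R4 + 120/13·R3.
Row 4 reduces to 0 = 2, a contradiction. The system is inconsistent.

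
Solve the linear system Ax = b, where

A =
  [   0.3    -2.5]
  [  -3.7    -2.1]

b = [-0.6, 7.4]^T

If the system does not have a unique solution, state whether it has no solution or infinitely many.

x_1 = -2, x_2 = 0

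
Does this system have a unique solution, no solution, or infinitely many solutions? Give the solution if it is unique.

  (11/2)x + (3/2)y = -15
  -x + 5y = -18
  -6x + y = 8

no solution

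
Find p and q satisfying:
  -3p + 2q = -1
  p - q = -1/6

From equation 2: p = -1/6 + q.
Substitute into equation 1 and solve: q = 3/2.
Then p = 4/3.

p = 4/3, q = 3/2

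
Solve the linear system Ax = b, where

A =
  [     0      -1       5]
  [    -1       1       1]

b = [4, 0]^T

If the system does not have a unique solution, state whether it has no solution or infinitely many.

Row-reduce:
Swap R1 and R2.
R1 ← R1 / (-1).
R2 ← R2 / (-1).
R1 ← R1 + 1·R2.
Rank is 2 with 3 unknowns, leaving x_3 free.

infinitely many solutions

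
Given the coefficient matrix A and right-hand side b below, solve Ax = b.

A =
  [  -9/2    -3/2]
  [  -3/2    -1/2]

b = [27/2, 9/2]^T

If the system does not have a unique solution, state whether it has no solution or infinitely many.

infinitely many solutions

Row-reduce:
R1 ← R1 / (-9/2).
R2 ← R2 + 3/2·R1.
Rank is 1 with 2 unknowns, leaving x_2 free.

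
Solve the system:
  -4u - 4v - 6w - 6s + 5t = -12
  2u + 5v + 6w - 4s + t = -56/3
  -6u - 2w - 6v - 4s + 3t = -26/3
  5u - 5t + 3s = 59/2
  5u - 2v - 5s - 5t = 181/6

u = 3, v = -3, w = -3/4, s = 2/3, t = -5/2

Row-reduce the augmented matrix:
R1 ← R1 / (-4).
R2 ← R2 − 2·R1.
R3 ← R3 + 6·R1.
R4 ← R4 − 5·R1.
R5 ← R5 − 5·R1.
R2 ← R2 / (3).
R1 ← R1 − 1·R2.
R4 ← R4 + 5·R2.
R5 ← R5 + 7·R2.
R3 ← R3 / (7).
R1 ← R1 − 1/2·R3.
R2 ← R2 − 1·R3.
R4 ← R4 + 5/2·R3.
R5 ← R5 + 1/2·R3.
R4 ← R4 / (-302/21).
R1 ← R1 − 73/21·R4.
R2 ← R2 + 64/21·R4.
R3 ← R3 − 5/7·R4.
R5 ← R5 + 598/21·R4.
R5 ← R5 / (-264/151).
R1 ← R1 + 233/302·R5.
R2 ← R2 − 98/151·R5.
R3 ← R3 + 56/151·R5.
R4 ← R4 + 115/302·R5.
Reading off the reduced rows gives u = 3, v = -3, w = -3/4, s = 2/3, t = -5/2.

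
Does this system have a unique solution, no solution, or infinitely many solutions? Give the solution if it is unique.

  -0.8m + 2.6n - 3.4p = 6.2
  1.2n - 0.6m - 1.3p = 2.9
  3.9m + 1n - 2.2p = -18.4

Row-reduce the augmented matrix:
R1 ← R1 / (-4/5).
R2 ← R2 + 3/5·R1.
R3 ← R3 − 39/10·R1.
R2 ← R2 / (-3/4).
R1 ← R1 + 13/4·R2.
R3 ← R3 − 547/40·R2.
R3 ← R3 / (241/60).
R1 ← R1 + 7/6·R3.
R2 ← R2 + 5/3·R3.
Reading off the reduced rows gives m = -6, n = -6, p = -5.

m = -6, n = -6, p = -5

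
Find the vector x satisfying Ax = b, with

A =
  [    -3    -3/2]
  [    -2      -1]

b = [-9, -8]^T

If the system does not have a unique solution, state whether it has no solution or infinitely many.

Row-reduce:
R1 ← R1 / (-3).
R2 ← R2 + 2·R1.
Row 2 reduces to 0 = -2, a contradiction. The system is inconsistent.

no solution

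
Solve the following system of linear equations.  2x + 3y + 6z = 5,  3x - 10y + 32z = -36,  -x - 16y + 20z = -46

Row-reduce:
R1 ← R1 / (2).
R2 ← R2 − 3·R1.
R3 ← R3 + 1·R1.
R2 ← R2 / (-29/2).
R1 ← R1 − 3/2·R2.
R3 ← R3 + 29/2·R2.
Rank is 2 with 3 unknowns, leaving z free.

infinitely many solutions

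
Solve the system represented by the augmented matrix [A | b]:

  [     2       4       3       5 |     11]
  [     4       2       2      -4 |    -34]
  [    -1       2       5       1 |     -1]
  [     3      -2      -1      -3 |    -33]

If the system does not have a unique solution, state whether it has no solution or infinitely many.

x_1 = -6, x_2 = 5, x_3 = -4, x_4 = 3

Row-reduce the augmented matrix:
R1 ← R1 / (2).
R2 ← R2 − 4·R1.
R3 ← R3 + 1·R1.
R4 ← R4 − 3·R1.
R2 ← R2 / (-6).
R1 ← R1 − 2·R2.
R3 ← R3 − 4·R2.
R4 ← R4 + 8·R2.
R3 ← R3 / (23/6).
R1 ← R1 − 1/6·R3.
R2 ← R2 − 2/3·R3.
R4 ← R4 + 1/6·R3.
R4 ← R4 / (182/23).
R1 ← R1 + 44/23·R4.
R2 ← R2 − 77/23·R4.
R3 ← R3 + 35/23·R4.
Reading off the reduced rows gives x_1 = -6, x_2 = 5, x_3 = -4, x_4 = 3.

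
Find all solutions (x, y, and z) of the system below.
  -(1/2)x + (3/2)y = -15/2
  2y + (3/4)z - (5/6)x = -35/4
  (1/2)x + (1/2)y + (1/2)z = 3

x = 6, y = -3, z = 3

Row-reduce the augmented matrix:
R1 ← R1 / (-1/2).
R2 ← R2 + 5/6·R1.
R3 ← R3 − 1/2·R1.
R2 ← R2 / (-1/2).
R1 ← R1 + 3·R2.
R3 ← R3 − 2·R2.
R3 ← R3 / (7/2).
R1 ← R1 + 9/2·R3.
R2 ← R2 + 3/2·R3.
Reading off the reduced rows gives x = 6, y = -3, z = 3.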